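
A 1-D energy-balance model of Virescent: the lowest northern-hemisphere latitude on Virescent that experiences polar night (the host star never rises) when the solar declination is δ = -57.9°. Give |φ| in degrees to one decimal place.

|φ| = 32.1°

Polar night requires cos H₀ = −tan φ tan δ ≥ 1, i.e. tan φ tan δ ≤ −1.
The boundary is |tan φ| · |tan δ| = 1, so |φ| = 90° − |δ| = 90° − 57.9° = 32.1° in the northern hemisphere.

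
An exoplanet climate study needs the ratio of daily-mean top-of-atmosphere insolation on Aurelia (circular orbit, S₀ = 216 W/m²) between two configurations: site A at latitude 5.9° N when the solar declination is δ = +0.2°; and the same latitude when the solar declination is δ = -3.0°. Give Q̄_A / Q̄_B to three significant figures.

— Configuration A (φ=+5.9°):
cos H₀ = −tan(+5.9°) tan(+0.200°) = -0.0004, H₀ = 1.5712 rad.
Bracket: H₀ sin φ sin δ + cos φ cos δ sin H₀ = 1.5712×0.10279×0.00349 + 0.99470×0.99999×1.00000 = 0.000564 + 0.994690 = 0.995254.
Q̄ = (S₀/π) × [bracket] = (216/π) × 0.995254 = 68.429 W/m².
— Configuration B (φ=+5.9°):
cos H₀ = −tan(+5.9°) tan(-3.000°) = 0.0054, H₀ = 1.5654 rad.
Bracket: H₀ sin φ sin δ + cos φ cos δ sin H₀ = 1.5654×0.10279×-0.05234 + 0.99470×0.99863×0.99999 = -0.008422 + 0.993327 = 0.984905.
Q̄ = (S₀/π) × [bracket] = (216/π) × 0.984905 = 67.717 W/m².
Ratio Q̄_A / Q̄_B = 68.429 / 67.717 = 1.011.

Q̄_A / Q̄_B ≈ 1.01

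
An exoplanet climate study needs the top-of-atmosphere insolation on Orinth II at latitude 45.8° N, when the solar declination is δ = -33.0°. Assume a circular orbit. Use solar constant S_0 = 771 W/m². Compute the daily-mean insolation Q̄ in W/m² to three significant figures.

cos h₀ = −tan(+45.8°) tan(-33.000°) = 0.6678, h₀ = 0.8395 rad.
Bracket: h₀ sin ϕ sin δ + cos ϕ cos δ sin h₀ = 0.8395×0.71691×-0.54464 + 0.69717×0.83867×0.74434 = -0.327789 + 0.435212 = 0.107423.
Q̄ = (S_0/π) × [bracket] = (771/π) × 0.107423 = 26.36 W/m².

Q̄ ≈ 26.4 W/m²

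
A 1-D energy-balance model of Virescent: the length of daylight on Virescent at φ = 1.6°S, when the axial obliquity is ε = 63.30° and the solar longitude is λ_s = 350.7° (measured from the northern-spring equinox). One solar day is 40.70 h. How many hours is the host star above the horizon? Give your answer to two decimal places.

20.40 h

Solar declination: sin δ = sin ε · sin λ_s = sin 63.30° × sin 350.7° = -0.14437, so δ = -8.301°.
cos H₀ = −tan φ · tan δ = −tan(-1.6°) × tan(-8.301°) = -0.0041, so H₀ = 1.5749 rad = 90.23°.
Daylight = 2H₀/(2π) × 40.70 h = (1.5749/π) × 40.70 = 20.40 h.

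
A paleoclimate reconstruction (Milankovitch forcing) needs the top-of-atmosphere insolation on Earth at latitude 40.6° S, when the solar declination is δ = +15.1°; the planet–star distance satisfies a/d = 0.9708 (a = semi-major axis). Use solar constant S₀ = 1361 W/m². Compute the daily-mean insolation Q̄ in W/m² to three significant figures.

cos H₀ = −tan(-40.6°) tan(+15.100°) = 0.2313, H₀ = 1.3374 rad.
Bracket: H₀ sin φ sin δ + cos φ cos δ sin H₀ = 1.3374×-0.65077×0.26050 + 0.75927×0.96547×0.97289 = -0.226724 + 0.713179 = 0.486455.
Inverse-square distance factor (a/d)² = 0.9708² = 0.942453.
Q̄ = (S₀/π) × 0.942453 × [bracket] = (1361/π) × 0.942453 × 0.486455 = 198.6 W/m².

Q̄ ≈ 199 W/m²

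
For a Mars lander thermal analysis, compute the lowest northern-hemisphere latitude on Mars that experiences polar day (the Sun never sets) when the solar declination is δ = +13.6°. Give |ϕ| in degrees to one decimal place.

Polar day requires cos h₀ = −tan ϕ tan δ ≤ −1, i.e. tan ϕ tan δ ≥ 1.
The boundary is |tan ϕ| · |tan δ| = 1, so |ϕ| = 90° − |δ| = 90° − 13.6° = 76.4° in the northern hemisphere.

|ϕ| = 76.4°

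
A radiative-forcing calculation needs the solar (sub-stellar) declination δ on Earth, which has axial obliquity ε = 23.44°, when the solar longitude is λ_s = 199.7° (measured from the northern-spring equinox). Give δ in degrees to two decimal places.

δ = -7.71°

sin δ = sin ε · sin λ_s = sin 23.44° × sin 199.7° = -0.134093.
δ = arcsin(-0.134093) = -7.71°.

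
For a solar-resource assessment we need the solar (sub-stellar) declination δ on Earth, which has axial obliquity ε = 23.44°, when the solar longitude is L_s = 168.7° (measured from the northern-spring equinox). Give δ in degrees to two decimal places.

sin δ = sin ε · sin L_s = sin 23.44° × sin 168.7° = 0.077945.
δ = arcsin(0.077945) = +4.47°.

δ = +4.47°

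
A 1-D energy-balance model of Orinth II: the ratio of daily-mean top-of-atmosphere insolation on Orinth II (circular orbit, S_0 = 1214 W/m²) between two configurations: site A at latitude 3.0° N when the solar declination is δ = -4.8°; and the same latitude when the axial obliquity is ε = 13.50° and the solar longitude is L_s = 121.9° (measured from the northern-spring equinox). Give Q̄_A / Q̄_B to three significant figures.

— Configuration A (ϕ=+3.0°):
cos h₀ = −tan(+3.0°) tan(-4.800°) = 0.0044, h₀ = 1.5664 rad.
Bracket: h₀ sin ϕ sin δ + cos ϕ cos δ sin h₀ = 1.5664×0.05234×-0.08368 + 0.99863×0.99649×0.99999 = -0.006861 + 0.995115 = 0.988254.
Q̄ = (S_0/π) × [bracket] = (1214/π) × 0.988254 = 381.89 W/m².
— Configuration B (ϕ=+3.0°):
Solar declination: sin δ = sin ε · sin L_s = sin 13.50° × sin 121.9° = 0.19819, so δ = +11.431°.
cos h₀ = −tan(+3.0°) tan(+11.431°) = -0.0106, h₀ = 1.5814 rad.
Bracket: h₀ sin ϕ sin δ + cos ϕ cos δ sin h₀ = 1.5814×0.05234×0.19819 + 0.99863×0.98016×0.99994 = 0.016404 + 0.978758 = 0.995162.
Q̄ = (S_0/π) × [bracket] = (1214/π) × 0.995162 = 384.56 W/m².
Ratio Q̄_A / Q̄_B = 381.89 / 384.56 = 0.9931.

Q̄_A / Q̄_B ≈ 0.993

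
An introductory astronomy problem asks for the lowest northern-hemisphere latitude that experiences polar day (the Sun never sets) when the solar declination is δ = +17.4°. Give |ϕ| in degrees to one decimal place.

|ϕ| = 72.6°

Polar day requires cos h₀ = −tan ϕ tan δ ≤ −1, i.e. tan ϕ tan δ ≥ 1.
The boundary is |tan ϕ| · |tan δ| = 1, so |ϕ| = 90° − |δ| = 90° − 17.4° = 72.6° in the northern hemisphere.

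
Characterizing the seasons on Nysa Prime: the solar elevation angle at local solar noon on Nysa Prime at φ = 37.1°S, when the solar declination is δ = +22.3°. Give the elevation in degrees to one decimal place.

At local noon the hour angle is zero, so the zenith angle equals |φ − δ| = |-37.1° − (+22.300°)| = 59.400°.
Elevation = 90° − 59.400° = 30.6°.

30.6°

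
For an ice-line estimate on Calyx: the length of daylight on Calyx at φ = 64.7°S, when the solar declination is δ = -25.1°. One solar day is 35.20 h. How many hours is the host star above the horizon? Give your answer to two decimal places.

33.69 h

cos H₀ = −tan φ · tan δ = −tan(-64.7°) × tan(-25.100°) = -0.9910, so H₀ = 3.0072 rad = 172.30°.
Daylight = 2H₀/(2π) × 35.20 h = (3.0072/π) × 35.20 = 33.69 h.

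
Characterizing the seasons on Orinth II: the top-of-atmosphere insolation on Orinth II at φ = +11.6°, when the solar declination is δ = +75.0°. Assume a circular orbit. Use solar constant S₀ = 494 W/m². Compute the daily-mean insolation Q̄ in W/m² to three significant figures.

Q̄ ≈ 100 W/m²

cos H₀ = −tan(+11.6°) tan(+75.000°) = -0.7661, H₀ = 2.4435 rad.
Bracket: H₀ sin φ sin δ + cos φ cos δ sin H₀ = 2.4435×0.20108×0.96593 + 0.97958×0.25882×0.64275 = 0.474599 + 0.162960 = 0.637559.
Q̄ = (S₀/π) × [bracket] = (494/π) × 0.637559 = 100.3 W/m².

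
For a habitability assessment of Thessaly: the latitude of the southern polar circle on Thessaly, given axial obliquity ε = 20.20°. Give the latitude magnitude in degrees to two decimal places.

69.80°

The polar circle is the lowest latitude that experiences at least one full rotation of continuous darkness at the northern-summer solstice; it lies at |ϕ| = 90° − ε = 90° − 20.20° = 69.80°.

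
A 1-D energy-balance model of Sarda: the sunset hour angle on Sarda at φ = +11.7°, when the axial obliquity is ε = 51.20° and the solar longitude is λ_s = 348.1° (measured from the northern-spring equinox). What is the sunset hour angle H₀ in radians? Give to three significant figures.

H₀ = 1.54 rad

Solar declination: sin δ = sin ε · sin λ_s = sin 51.20° × sin 348.1° = -0.16070, so δ = -9.248°.
cos H₀ = −tan φ · tan δ = −tan(+11.7°) × tan(-9.248°) = 0.0337, so H₀ = 1.5371 rad = 88.07°.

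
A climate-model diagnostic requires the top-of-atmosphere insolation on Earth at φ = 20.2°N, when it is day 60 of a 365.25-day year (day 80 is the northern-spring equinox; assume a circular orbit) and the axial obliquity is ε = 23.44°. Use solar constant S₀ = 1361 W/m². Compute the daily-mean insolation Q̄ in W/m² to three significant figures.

Q̄ ≈ 372 W/m²

Solar longitude: λ_s = 360° × (60 − 80)/365.25 = -19.713°, i.e. -19.713° + 360° = 340.287°.
sin δ = sin 23.44° × sin 340.287° = -0.13417, so δ = -7.711°.
cos H₀ = −tan(+20.2°) tan(-7.711°) = 0.0498, H₀ = 1.5210 rad.
Bracket: H₀ sin φ sin δ + cos φ cos δ sin H₀ = 1.5210×0.34530×-0.13417 + 0.93849×0.99096×0.99876 = -0.070466 + 0.928853 = 0.858387.
Q̄ = (S₀/π) × [bracket] = (1361/π) × 0.858387 = 371.9 W/m².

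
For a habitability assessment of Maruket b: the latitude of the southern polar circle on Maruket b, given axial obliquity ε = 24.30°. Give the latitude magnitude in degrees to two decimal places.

65.70°

The polar circle is the lowest latitude that experiences at least one full rotation of continuous darkness at the northern-summer solstice; it lies at |ϕ| = 90° − ε = 90° − 24.30° = 65.70°.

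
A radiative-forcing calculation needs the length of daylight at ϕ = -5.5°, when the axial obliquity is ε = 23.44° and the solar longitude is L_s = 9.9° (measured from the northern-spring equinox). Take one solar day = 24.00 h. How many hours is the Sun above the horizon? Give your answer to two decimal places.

Solar declination: sin δ = sin ε · sin L_s = sin 23.44° × sin 9.9° = 0.06839, so δ = +3.922°.
cos h₀ = −tan ϕ · tan δ = −tan(-5.5°) × tan(+3.922°) = 0.0066, so h₀ = 1.5642 rad = 89.62°.
Daylight = 2h₀/(2π) × 24.00 h = (1.5642/π) × 24.00 = 11.95 h.

11.95 h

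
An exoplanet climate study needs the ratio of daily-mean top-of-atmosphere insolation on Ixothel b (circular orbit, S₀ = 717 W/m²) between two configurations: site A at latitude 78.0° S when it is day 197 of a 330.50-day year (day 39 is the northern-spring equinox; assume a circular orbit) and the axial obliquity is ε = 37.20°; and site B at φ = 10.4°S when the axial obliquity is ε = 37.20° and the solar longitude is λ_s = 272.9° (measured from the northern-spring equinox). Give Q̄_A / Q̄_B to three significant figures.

Q̄_A / Q̄_B ≈ 0.0994

— Configuration A (φ=-78.0°):
Solar longitude: λ_s = 360° × (197 − 39)/330.50 = 172.103°.
sin δ = sin 37.20° × sin 172.103° = 0.08307, so δ = +4.765°.
cos H₀ = −tan(-78.0°) tan(+4.765°) = 0.3922, H₀ = 1.1678 rad.
Bracket: H₀ sin φ sin δ + cos φ cos δ sin H₀ = 1.1678×-0.97815×0.08307 + 0.20791×0.99654×0.91990 = -0.094889 + 0.190595 = 0.095706.
Q̄ = (S₀/π) × [bracket] = (717/π) × 0.095706 = 21.843 W/m².
— Configuration B (φ=-10.4°):
Solar declination: sin δ = sin ε · sin λ_s = sin 37.20° × sin 272.9° = -0.60382, so δ = -37.144°.
cos H₀ = −tan(-10.4°) tan(-37.144°) = -0.1390, H₀ = 1.7103 rad.
Bracket: H₀ sin φ sin δ + cos φ cos δ sin H₀ = 1.7103×-0.18052×-0.60382 + 0.98357×0.79712×0.99029 = 0.186425 + 0.776410 = 0.962835.
Q̄ = (S₀/π) × [bracket] = (717/π) × 0.962835 = 219.75 W/m².
Ratio Q̄_A / Q̄_B = 21.843 / 219.75 = 0.09940.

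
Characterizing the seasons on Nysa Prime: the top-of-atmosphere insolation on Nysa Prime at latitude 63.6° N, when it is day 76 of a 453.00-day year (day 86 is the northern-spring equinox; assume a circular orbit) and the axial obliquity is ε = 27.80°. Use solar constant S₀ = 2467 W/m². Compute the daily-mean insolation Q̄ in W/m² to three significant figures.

Q̄ ≈ 280 W/m²

Solar longitude: λ_s = 360° × (76 − 86)/453.00 = -7.947°, i.e. -7.947° + 360° = 352.053°.
sin δ = sin 27.80° × sin 352.053° = -0.06448, so δ = -3.697°.
cos H₀ = −tan(+63.6°) tan(-3.697°) = 0.1302, H₀ = 1.4403 rad.
Bracket: H₀ sin φ sin δ + cos φ cos δ sin H₀ = 1.4403×0.89571×-0.06448 + 0.44464×0.99792×0.99149 = -0.083185 + 0.439939 = 0.356754.
Q̄ = (S₀/π) × [bracket] = (2467/π) × 0.356754 = 280.1 W/m².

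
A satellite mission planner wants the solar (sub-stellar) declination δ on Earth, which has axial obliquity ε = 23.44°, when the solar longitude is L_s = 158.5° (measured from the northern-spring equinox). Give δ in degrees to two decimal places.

δ = +8.38°

sin δ = sin ε · sin L_s = sin 23.44° × sin 158.5° = 0.145790.
δ = arcsin(0.145790) = +8.38°.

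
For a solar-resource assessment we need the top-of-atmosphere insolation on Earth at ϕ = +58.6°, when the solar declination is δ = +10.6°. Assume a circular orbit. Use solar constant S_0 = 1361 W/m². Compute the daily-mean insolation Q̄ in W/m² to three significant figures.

Q̄ ≈ 339 W/m²

cos h₀ = −tan(+58.6°) tan(+10.600°) = -0.3066, h₀ = 1.8824 rad.
Bracket: h₀ sin ϕ sin δ + cos ϕ cos δ sin h₀ = 1.8824×0.85355×0.18395 + 0.52101×0.98294×0.95184 = 0.295557 + 0.487458 = 0.783015.
Q̄ = (S_0/π) × [bracket] = (1361/π) × 0.783015 = 339.2 W/m².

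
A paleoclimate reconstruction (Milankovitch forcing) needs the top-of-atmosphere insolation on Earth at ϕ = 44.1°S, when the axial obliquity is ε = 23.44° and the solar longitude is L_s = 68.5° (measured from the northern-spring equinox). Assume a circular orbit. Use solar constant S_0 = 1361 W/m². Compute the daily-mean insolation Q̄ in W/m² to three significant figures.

Q̄ ≈ 136 W/m²

Solar declination: sin δ = sin ε · sin L_s = sin 23.44° × sin 68.5° = 0.37011, so δ = +21.722°.
cos h₀ = −tan(-44.1°) tan(+21.722°) = 0.3861, h₀ = 1.1744 rad.
Bracket: h₀ sin ϕ sin δ + cos ϕ cos δ sin h₀ = 1.1744×-0.69591×0.37011 + 0.71813×0.92899×0.92247 = -0.302482 + 0.615413 = 0.312931.
Q̄ = (S_0/π) × [bracket] = (1361/π) × 0.312931 = 135.6 W/m².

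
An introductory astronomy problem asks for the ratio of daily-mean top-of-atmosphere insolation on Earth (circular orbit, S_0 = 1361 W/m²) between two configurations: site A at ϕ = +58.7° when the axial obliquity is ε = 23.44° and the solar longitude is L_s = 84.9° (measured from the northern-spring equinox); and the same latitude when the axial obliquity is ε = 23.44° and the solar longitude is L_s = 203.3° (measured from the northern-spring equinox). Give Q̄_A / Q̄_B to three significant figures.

— Configuration A (ϕ=+58.7°):
Solar declination: sin δ = sin ε · sin L_s = sin 23.44° × sin 84.9° = 0.39621, so δ = +23.342°.
cos h₀ = −tan(+58.7°) tan(+23.342°) = -0.7097, h₀ = 2.3599 rad.
Bracket: h₀ sin ϕ sin δ + cos ϕ cos δ sin h₀ = 2.3599×0.85446×0.39621 + 0.51952×0.91816×0.70446 = 0.798934 + 0.336029 = 1.134963.
Q̄ = (S_0/π) × [bracket] = (1361/π) × 1.134963 = 491.69 W/m².
— Configuration B (ϕ=+58.7°):
Solar declination: sin δ = sin ε · sin L_s = sin 23.44° × sin 203.3° = -0.15734, so δ = -9.053°.
cos h₀ = −tan(+58.7°) tan(-9.053°) = 0.2620, h₀ = 1.3057 rad.
Bracket: h₀ sin ϕ sin δ + cos ϕ cos δ sin h₀ = 1.3057×0.85446×-0.15734 + 0.51952×0.98754×0.96505 = -0.175539 + 0.495116 = 0.319577.
Q̄ = (S_0/π) × [bracket] = (1361/π) × 0.319577 = 138.45 W/m².
Ratio Q̄_A / Q̄_B = 491.69 / 138.45 = 3.551.

Q̄_A / Q̄_B ≈ 3.55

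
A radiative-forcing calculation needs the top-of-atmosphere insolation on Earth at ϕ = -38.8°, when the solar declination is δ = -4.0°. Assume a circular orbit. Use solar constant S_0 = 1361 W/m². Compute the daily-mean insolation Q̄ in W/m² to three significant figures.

cos h₀ = −tan(-38.8°) tan(-4.000°) = -0.0562, h₀ = 1.6270 rad.
Bracket: h₀ sin ϕ sin δ + cos ϕ cos δ sin h₀ = 1.6270×-0.62660×-0.06976 + 0.77934×0.99756×0.99842 = 0.071119 + 0.776210 = 0.847329.
Q̄ = (S_0/π) × [bracket] = (1361/π) × 0.847329 = 367.1 W/m².

Q̄ ≈ 367 W/m²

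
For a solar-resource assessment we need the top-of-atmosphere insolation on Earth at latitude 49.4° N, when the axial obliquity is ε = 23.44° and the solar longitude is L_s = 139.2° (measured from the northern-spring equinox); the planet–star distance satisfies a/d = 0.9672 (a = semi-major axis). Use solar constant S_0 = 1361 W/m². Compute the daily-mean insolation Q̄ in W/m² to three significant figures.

Q̄ ≈ 393 W/m²

Solar declination: sin δ = sin ε · sin L_s = sin 23.44° × sin 139.2° = 0.25992, so δ = +15.066°.
cos h₀ = −tan(+49.4°) tan(+15.066°) = -0.3141, h₀ = 1.8903 rad.
Bracket: h₀ sin ϕ sin δ + cos ϕ cos δ sin h₀ = 1.8903×0.75927×0.25992 + 0.65077×0.96563×0.94941 = 0.373050 + 0.596612 = 0.969662.
Inverse-square distance factor (a/d)² = 0.9672² = 0.935476.
Q̄ = (S_0/π) × 0.935476 × [bracket] = (1361/π) × 0.935476 × 0.969662 = 393.0 W/m².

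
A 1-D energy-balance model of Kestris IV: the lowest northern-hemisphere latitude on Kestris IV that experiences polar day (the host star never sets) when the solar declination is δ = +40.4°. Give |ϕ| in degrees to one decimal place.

|ϕ| = 49.6°

Polar day requires cos h₀ = −tan ϕ tan δ ≤ −1, i.e. tan ϕ tan δ ≥ 1.
The boundary is |tan ϕ| · |tan δ| = 1, so |ϕ| = 90° − |δ| = 90° − 40.4° = 49.6° in the northern hemisphere.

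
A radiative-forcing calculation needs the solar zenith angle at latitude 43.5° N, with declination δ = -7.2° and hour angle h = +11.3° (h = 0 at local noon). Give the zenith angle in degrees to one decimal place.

cos θ_z = sin ϕ sin δ + cos ϕ cos δ cos h = -0.086274 + 0.705704 = 0.619430.
θ_z = arccos(0.619430) = 51.7°.

θ_z = 51.7°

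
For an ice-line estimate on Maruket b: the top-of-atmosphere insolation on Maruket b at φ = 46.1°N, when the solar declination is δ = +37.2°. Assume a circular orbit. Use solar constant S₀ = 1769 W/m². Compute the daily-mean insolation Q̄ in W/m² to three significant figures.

cos H₀ = −tan(+46.1°) tan(+37.200°) = -0.7888, H₀ = 2.4796 rad.
Bracket: H₀ sin φ sin δ + cos φ cos δ sin H₀ = 2.4796×0.72055×0.60460 + 0.69340×0.79653×0.61470 = 1.080224 + 0.339507 = 1.419731.
Q̄ = (S₀/π) × [bracket] = (1769/π) × 1.419731 = 799.4 W/m².

Q̄ ≈ 799 W/m²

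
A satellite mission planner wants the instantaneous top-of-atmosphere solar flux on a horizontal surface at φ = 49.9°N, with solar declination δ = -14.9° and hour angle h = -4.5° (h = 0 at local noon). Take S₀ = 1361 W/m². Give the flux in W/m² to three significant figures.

cos θ_z = sin φ sin δ + cos φ cos δ cos h = -0.196686 + 0.620547 = 0.423861.
Flux = S₀ · cos θ_z = 1361 × 0.423861 = 576.9 W/m².

577 W/m²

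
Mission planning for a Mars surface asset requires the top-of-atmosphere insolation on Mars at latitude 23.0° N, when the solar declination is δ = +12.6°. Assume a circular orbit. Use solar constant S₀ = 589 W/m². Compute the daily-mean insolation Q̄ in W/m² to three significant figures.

cos H₀ = −tan(+23.0°) tan(+12.600°) = -0.0949, H₀ = 1.6658 rad.
Bracket: H₀ sin φ sin δ + cos φ cos δ sin H₀ = 1.6658×0.39073×0.21814 + 0.92050×0.97592×0.99549 = 0.141983 + 0.894283 = 1.036266.
Q̄ = (S₀/π) × [bracket] = (589/π) × 1.036266 = 194.3 W/m².

Q̄ ≈ 194 W/m²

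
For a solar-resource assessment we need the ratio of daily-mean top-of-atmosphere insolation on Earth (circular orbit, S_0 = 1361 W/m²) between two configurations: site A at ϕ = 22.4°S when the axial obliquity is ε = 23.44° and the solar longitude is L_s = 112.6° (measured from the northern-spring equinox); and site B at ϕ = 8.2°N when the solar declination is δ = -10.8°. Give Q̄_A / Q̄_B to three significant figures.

Q̄_A / Q̄_B ≈ 0.700

— Configuration A (ϕ=-22.4°):
Solar declination: sin δ = sin ε · sin L_s = sin 23.44° × sin 112.6° = 0.36724, so δ = +21.546°.
cos h₀ = −tan(-22.4°) tan(+21.546°) = 0.1627, h₀ = 1.4073 rad.
Bracket: h₀ sin ϕ sin δ + cos ϕ cos δ sin h₀ = 1.4073×-0.38107×0.36724 + 0.92455×0.93013×0.98667 = -0.196943 + 0.848489 = 0.651546.
Q̄ = (S_0/π) × [bracket] = (1361/π) × 0.651546 = 282.26 W/m².
— Configuration B (ϕ=+8.2°):
cos h₀ = −tan(+8.2°) tan(-10.800°) = 0.0275, h₀ = 1.5433 rad.
Bracket: h₀ sin ϕ sin δ + cos ϕ cos δ sin h₀ = 1.5433×0.14263×-0.18738 + 0.98978×0.98229×0.99962 = -0.041246 + 0.971882 = 0.930636.
Q̄ = (S_0/π) × [bracket] = (1361/π) × 0.930636 = 403.17 W/m².
Ratio Q̄_A / Q̄_B = 282.26 / 403.17 = 0.7001.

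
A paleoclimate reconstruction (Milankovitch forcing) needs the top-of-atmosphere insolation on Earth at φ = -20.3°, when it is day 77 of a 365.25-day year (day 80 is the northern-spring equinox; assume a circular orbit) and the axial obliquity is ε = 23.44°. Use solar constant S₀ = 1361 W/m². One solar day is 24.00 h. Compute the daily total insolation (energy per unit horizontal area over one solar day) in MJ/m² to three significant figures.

35.5 MJ/m²

Solar longitude: λ_s = 360° × (77 − 80)/365.25 = -2.957°, i.e. -2.957° + 360° = 357.043°.
sin δ = sin 23.44° × sin 357.043° = -0.02052, so δ = -1.176°.
cos H₀ = −tan(-20.3°) tan(-1.176°) = -0.0076, H₀ = 1.5784 rad.
Bracket: H₀ sin φ sin δ + cos φ cos δ sin H₀ = 1.5784×-0.34694×-0.02052 + 0.93789×0.99979×0.99997 = 0.011237 + 0.937665 = 0.948902.
Q̄ = (S₀/π) × [bracket] = (1361/π) × 0.948902 = 411.08 W/m².
Daily total = Q̄ × 24.00 h × 3600 s/h = 411.08 × 24.00 × 3600 / 10⁶ = 35.52 MJ/m².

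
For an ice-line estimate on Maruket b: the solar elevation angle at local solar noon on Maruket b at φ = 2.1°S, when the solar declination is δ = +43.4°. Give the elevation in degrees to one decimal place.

At local noon the hour angle is zero, so the zenith angle equals |φ − δ| = |-2.1° − (+43.400°)| = 45.500°.
Elevation = 90° − 45.500° = 44.5°.

44.5°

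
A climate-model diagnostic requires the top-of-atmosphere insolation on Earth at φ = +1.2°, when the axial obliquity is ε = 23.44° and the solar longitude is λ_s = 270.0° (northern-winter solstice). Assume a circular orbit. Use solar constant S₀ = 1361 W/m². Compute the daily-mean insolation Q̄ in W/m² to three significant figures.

Solar declination: sin δ = sin ε · sin λ_s = sin 23.44° × sin 270.0° = -0.39779, so δ = -23.440°.
cos H₀ = −tan(+1.2°) tan(-23.440°) = 0.0091, H₀ = 1.5617 rad.
Bracket: H₀ sin φ sin δ + cos φ cos δ sin H₀ = 1.5617×0.02094×-0.39779 + 0.99978×0.91748×0.99996 = -0.013009 + 0.917241 = 0.904232.
Q̄ = (S₀/π) × [bracket] = (1361/π) × 0.904232 = 391.7 W/m².

Q̄ ≈ 392 W/m²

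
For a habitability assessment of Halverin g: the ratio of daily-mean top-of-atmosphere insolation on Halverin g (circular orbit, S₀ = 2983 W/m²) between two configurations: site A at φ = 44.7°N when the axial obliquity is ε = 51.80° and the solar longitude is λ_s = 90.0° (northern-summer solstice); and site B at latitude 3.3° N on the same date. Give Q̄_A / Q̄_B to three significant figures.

— Configuration A (φ=+44.7°):
Solar declination: sin δ = sin ε · sin λ_s = sin 51.80° × sin 90.0° = 0.78586, so δ = +51.800°.
cos H₀ = −tan(+44.7°) tan(+51.800°) = -1.2575 ≤ −1 ⇒ polar day, H₀ = π.
Bracket: H₀ sin φ sin δ + cos φ cos δ sin H₀ = 3.1416×0.70339×0.78586 + 0.71080×0.61841×0.00000 = 1.736570 + 0.000000 = 1.736570.
Q̄ = (S₀/π) × [bracket] = (2983/π) × 1.736570 = 1648.9 W/m².
— Configuration B (φ=+3.3°):
cos H₀ = −tan(+3.3°) tan(+51.800°) = -0.0733, H₀ = 1.6441 rad.
Bracket: H₀ sin φ sin δ + cos φ cos δ sin H₀ = 1.6441×0.05756×0.78586 + 0.99834×0.61841×0.99731 = 0.074369 + 0.615723 = 0.690092.
Q̄ = (S₀/π) × [bracket] = (2983/π) × 0.690092 = 655.26 W/m².
Ratio Q̄_A / Q̄_B = 1648.9 / 655.26 = 2.516.

Q̄_A / Q̄_B ≈ 2.52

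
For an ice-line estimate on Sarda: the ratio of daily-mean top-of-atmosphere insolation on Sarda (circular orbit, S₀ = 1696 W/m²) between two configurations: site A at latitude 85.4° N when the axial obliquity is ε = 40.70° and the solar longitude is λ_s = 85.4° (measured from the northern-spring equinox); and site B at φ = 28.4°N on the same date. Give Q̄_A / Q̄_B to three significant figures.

Q̄_A / Q̄_B ≈ 1.66

— Configuration A (φ=+85.4°):
Solar declination: sin δ = sin ε · sin λ_s = sin 40.70° × sin 85.4° = 0.65000, so δ = +40.541°.
cos H₀ = −tan(+85.4°) tan(+40.541°) = -10.6308 ≤ −1 ⇒ polar day, H₀ = π.
Bracket: H₀ sin φ sin δ + cos φ cos δ sin H₀ = 3.1416×0.99678×0.65000 + 0.08020×0.75994×0.00000 = 2.035465 + 0.000000 = 2.035465.
Q̄ = (S₀/π) × [bracket] = (1696/π) × 2.035465 = 1098.9 W/m².
— Configuration B (φ=+28.4°):
cos H₀ = −tan(+28.4°) tan(+40.541°) = -0.4625, H₀ = 2.0516 rad.
Bracket: H₀ sin φ sin δ + cos φ cos δ sin H₀ = 2.0516×0.47562×0.65000 + 0.87965×0.75994×0.88663 = 0.634258 + 0.592696 = 1.226954.
Q̄ = (S₀/π) × [bracket] = (1696/π) × 1.226954 = 662.38 W/m².
Ratio Q̄_A / Q̄_B = 1098.9 / 662.38 = 1.659.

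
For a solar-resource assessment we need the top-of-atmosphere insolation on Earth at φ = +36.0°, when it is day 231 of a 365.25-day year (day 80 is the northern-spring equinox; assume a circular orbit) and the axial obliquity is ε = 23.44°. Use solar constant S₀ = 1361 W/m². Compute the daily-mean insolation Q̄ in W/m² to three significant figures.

Solar longitude: λ_s = 360° × (231 − 80)/365.25 = 148.830°.
sin δ = sin 23.44° × sin 148.830° = 0.20589, so δ = +11.882°.
cos H₀ = −tan(+36.0°) tan(+11.882°) = -0.1529, H₀ = 1.7243 rad.
Bracket: H₀ sin φ sin δ + cos φ cos δ sin H₀ = 1.7243×0.58779×0.20589 + 0.80902×0.97858×0.98825 = 0.208675 + 0.782388 = 0.991063.
Q̄ = (S₀/π) × [bracket] = (1361/π) × 0.991063 = 429.3 W/m².

Q̄ ≈ 429 W/m²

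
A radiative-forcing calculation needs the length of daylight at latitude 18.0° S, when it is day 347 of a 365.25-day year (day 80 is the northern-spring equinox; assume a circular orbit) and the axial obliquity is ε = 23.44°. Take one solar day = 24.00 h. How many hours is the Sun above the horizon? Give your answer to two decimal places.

Solar longitude: λ_s = 360° × (347 − 80)/365.25 = 263.162°.
sin δ = sin 23.44° × sin 263.162° = -0.39496, so δ = -23.263°.
cos H₀ = −tan φ · tan δ = −tan(-18.0°) × tan(-23.263°) = -0.1397, so H₀ = 1.7109 rad = 98.03°.
Daylight = 2H₀/(2π) × 24.00 h = (1.7109/π) × 24.00 = 13.07 h.

13.07 h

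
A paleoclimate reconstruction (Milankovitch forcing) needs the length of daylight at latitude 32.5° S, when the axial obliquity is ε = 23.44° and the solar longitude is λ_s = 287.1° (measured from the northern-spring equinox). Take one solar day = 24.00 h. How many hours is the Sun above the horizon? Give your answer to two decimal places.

Solar declination: sin δ = sin ε · sin λ_s = sin 23.44° × sin 287.1° = -0.38020, so δ = -22.346°.
cos H₀ = −tan φ · tan δ = −tan(-32.5°) × tan(-22.346°) = -0.2619, so H₀ = 1.8358 rad = 105.18°.
Daylight = 2H₀/(2π) × 24.00 h = (1.8358/π) × 24.00 = 14.02 h.

14.02 h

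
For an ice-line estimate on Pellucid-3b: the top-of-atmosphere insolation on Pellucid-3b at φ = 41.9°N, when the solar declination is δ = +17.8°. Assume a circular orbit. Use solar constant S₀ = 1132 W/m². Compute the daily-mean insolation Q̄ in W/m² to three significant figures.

cos H₀ = −tan(+41.9°) tan(+17.800°) = -0.2881, H₀ = 1.8630 rad.
Bracket: H₀ sin φ sin δ + cos φ cos δ sin H₀ = 1.8630×0.66783×0.30570 + 0.74431×0.95213×0.95761 = 0.380342 + 0.678639 = 1.058981.
Q̄ = (S₀/π) × [bracket] = (1132/π) × 1.058981 = 381.6 W/m².

Q̄ ≈ 382 W/m²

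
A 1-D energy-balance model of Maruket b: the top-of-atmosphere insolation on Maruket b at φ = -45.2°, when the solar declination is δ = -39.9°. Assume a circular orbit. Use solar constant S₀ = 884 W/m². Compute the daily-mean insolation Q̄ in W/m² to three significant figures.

Q̄ ≈ 411 W/m²

cos H₀ = −tan(-45.2°) tan(-39.900°) = -0.8420, H₀ = 2.5718 rad.
Bracket: H₀ sin φ sin δ + cos φ cos δ sin H₀ = 2.5718×-0.70957×-0.64145 + 0.70463×0.76717×0.53950 = 1.170564 + 0.291638 = 1.462202.
Q̄ = (S₀/π) × [bracket] = (884/π) × 1.462202 = 411.4 W/m².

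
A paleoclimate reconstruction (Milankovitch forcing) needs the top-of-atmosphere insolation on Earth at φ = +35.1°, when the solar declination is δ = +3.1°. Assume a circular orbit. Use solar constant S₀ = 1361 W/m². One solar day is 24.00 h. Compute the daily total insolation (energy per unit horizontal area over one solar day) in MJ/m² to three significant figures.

32.4 MJ/m²

cos H₀ = −tan(+35.1°) tan(+3.100°) = -0.0381, H₀ = 1.6089 rad.
Bracket: H₀ sin φ sin δ + cos φ cos δ sin H₀ = 1.6089×0.57501×0.05408 + 0.81815×0.99854×0.99928 = 0.050031 + 0.816367 = 0.866398.
Q̄ = (S₀/π) × [bracket] = (1361/π) × 0.866398 = 375.34 W/m².
Daily total = Q̄ × 24.00 h × 3600 s/h = 375.34 × 24.00 × 3600 / 10⁶ = 32.43 MJ/m².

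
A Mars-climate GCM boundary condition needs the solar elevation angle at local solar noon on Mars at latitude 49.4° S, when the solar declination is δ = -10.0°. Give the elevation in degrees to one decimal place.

At local noon the hour angle is zero, so the zenith angle equals |φ − δ| = |-49.4° − (-10.000°)| = 39.400°.
Elevation = 90° − 39.400° = 50.6°.

50.6°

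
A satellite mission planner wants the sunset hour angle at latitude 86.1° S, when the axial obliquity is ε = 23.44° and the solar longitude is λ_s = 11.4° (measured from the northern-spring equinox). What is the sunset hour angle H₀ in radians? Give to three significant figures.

Solar declination: sin δ = sin ε · sin λ_s = sin 23.44° × sin 11.4° = 0.07863, so δ = +4.510°.
cos H₀ = −tan φ · tan δ = 1.1569 ≥ 1, so the Sun never rises (polar night) and H₀ = 0.

H₀ = 0.00 rad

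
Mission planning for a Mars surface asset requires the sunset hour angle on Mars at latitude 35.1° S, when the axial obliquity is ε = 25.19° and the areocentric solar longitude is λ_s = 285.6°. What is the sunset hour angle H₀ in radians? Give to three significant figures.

sin δ = sin 25.19° × sin 285.6° = -0.40994, so δ = -24.201°.
cos H₀ = −tan φ · tan δ = −tan(-35.1°) × tan(-24.201°) = -0.3159, so H₀ = 1.8922 rad = 108.41°.

H₀ = 1.89 rad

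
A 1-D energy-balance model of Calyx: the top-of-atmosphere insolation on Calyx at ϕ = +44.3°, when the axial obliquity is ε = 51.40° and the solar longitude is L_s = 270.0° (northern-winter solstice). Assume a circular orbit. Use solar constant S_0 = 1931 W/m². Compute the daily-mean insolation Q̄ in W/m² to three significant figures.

Q̄ ≈ 0.00 W/m²

Solar declination: sin δ = sin ε · sin L_s = sin 51.40° × sin 270.0° = -0.78152, so δ = -51.400°.
cos h₀ = −tan(+44.3°) tan(-51.400°) = 1.2224 ≥ 1 ⇒ polar night, h₀ = 0 and Q̄ = 0.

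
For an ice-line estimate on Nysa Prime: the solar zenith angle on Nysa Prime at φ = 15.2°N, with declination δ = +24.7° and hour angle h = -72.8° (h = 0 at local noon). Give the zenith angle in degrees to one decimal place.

cos θ_z = sin φ sin δ + cos φ cos δ cos h = 0.109560 + 0.259255 = 0.368815.
θ_z = arccos(0.368815) = 68.4°.

θ_z = 68.4°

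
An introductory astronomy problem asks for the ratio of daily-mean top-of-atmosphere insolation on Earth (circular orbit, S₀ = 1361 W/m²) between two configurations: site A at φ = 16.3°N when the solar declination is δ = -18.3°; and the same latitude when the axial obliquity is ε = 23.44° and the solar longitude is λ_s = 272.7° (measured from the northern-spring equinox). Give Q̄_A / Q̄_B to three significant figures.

Q̄_A / Q̄_B ≈ 1.09

— Configuration A (φ=+16.3°):
cos H₀ = −tan(+16.3°) tan(-18.300°) = 0.0967, H₀ = 1.4739 rad.
Bracket: H₀ sin φ sin δ + cos φ cos δ sin H₀ = 1.4739×0.28067×-0.31399 + 0.95981×0.94943×0.99531 = -0.129891 + 0.906999 = 0.777108.
Q̄ = (S₀/π) × [bracket] = (1361/π) × 0.777108 = 336.66 W/m².
— Configuration B (φ=+16.3°):
Solar declination: sin δ = sin ε · sin λ_s = sin 23.44° × sin 272.7° = -0.39735, so δ = -23.412°.
cos H₀ = −tan(+16.3°) tan(-23.412°) = 0.1266, H₀ = 1.4438 rad.
Bracket: H₀ sin φ sin δ + cos φ cos δ sin H₀ = 1.4438×0.28067×-0.39735 + 0.95981×0.91767×0.99195 = -0.161019 + 0.873698 = 0.712679.
Q̄ = (S₀/π) × [bracket] = (1361/π) × 0.712679 = 308.75 W/m².
Ratio Q̄_A / Q̄_B = 336.66 / 308.75 = 1.090.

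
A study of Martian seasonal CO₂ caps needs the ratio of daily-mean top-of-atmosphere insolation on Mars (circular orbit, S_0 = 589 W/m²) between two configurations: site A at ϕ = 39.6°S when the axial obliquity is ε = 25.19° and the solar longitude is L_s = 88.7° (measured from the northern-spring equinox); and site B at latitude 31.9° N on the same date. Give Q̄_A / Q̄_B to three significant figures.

— Configuration A (ϕ=-39.6°):
Solar declination: sin δ = sin ε · sin L_s = sin 25.19° × sin 88.7° = 0.42551, so δ = +25.183°.
cos h₀ = −tan(-39.6°) tan(+25.183°) = 0.3890, h₀ = 1.1713 rad.
Bracket: h₀ sin ϕ sin δ + cos ϕ cos δ sin h₀ = 1.1713×-0.63742×0.42551 + 0.77051×0.90495×0.92124 = -0.317690 + 0.642356 = 0.324666.
Q̄ = (S_0/π) × [bracket] = (589/π) × 0.324666 = 60.870 W/m².
— Configuration B (ϕ=+31.9°):
cos h₀ = −tan(+31.9°) tan(+25.183°) = -0.2927, h₀ = 1.8678 rad.
Bracket: h₀ sin ϕ sin δ + cos ϕ cos δ sin h₀ = 1.8678×0.52844×0.42551 + 0.84897×0.90495×0.95621 = 0.419987 + 0.734633 = 1.154620.
Q̄ = (S_0/π) × [bracket] = (589/π) × 1.154620 = 216.47 W/m².
Ratio Q̄_A / Q̄_B = 60.870 / 216.47 = 0.2812.

Q̄_A / Q̄_B ≈ 0.281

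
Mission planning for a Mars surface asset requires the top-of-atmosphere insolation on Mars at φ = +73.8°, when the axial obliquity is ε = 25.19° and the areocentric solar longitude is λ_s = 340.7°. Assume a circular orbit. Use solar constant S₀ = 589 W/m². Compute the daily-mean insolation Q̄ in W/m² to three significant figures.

sin δ = sin 25.19° × sin 340.7° = -0.14067, so δ = -8.087°.
cos H₀ = −tan(+73.8°) tan(-8.087°) = 0.4891, H₀ = 1.0598 rad.
Bracket: H₀ sin φ sin δ + cos φ cos δ sin H₀ = 1.0598×0.96029×-0.14067 + 0.27899×0.99006×0.87225 = -0.143162 + 0.240930 = 0.097768.
Q̄ = (S₀/π) × [bracket] = (589/π) × 0.097768 = 18.33 W/m².

Q̄ ≈ 18.3 W/m²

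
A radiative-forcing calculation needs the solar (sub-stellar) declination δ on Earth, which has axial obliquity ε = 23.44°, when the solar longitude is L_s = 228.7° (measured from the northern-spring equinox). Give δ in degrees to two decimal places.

sin δ = sin ε · sin L_s = sin 23.44° × sin 228.7° = -0.298844.
δ = arcsin(-0.298844) = -17.39°.

δ = -17.39°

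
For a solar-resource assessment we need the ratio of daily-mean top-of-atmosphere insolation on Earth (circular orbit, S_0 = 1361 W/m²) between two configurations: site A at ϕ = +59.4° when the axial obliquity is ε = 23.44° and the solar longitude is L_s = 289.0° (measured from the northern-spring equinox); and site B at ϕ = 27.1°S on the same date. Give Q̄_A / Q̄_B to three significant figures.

Q̄_A / Q̄_B ≈ 0.0714

— Configuration A (ϕ=+59.4°):
Solar declination: sin δ = sin ε · sin L_s = sin 23.44° × sin 289.0° = -0.37612, so δ = -22.093°.
cos h₀ = −tan(+59.4°) tan(-22.093°) = 0.6864, h₀ = 0.8143 rad.
Bracket: h₀ sin ϕ sin δ + cos ϕ cos δ sin h₀ = 0.8143×0.86074×-0.37612 + 0.50904×0.92657×0.72725 = -0.263623 + 0.343016 = 0.079393.
Q̄ = (S_0/π) × [bracket] = (1361/π) × 0.079393 = 34.395 W/m².
— Configuration B (ϕ=-27.1°):
cos h₀ = −tan(-27.1°) tan(-22.093°) = -0.2077, h₀ = 1.7800 rad.
Bracket: h₀ sin ϕ sin δ + cos ϕ cos δ sin h₀ = 1.7800×-0.45554×-0.37612 + 0.89021×0.92657×0.97819 = 0.304981 + 0.806852 = 1.111833.
Q̄ = (S_0/π) × [bracket] = (1361/π) × 1.111833 = 481.67 W/m².
Ratio Q̄_A / Q̄_B = 34.395 / 481.67 = 0.07141.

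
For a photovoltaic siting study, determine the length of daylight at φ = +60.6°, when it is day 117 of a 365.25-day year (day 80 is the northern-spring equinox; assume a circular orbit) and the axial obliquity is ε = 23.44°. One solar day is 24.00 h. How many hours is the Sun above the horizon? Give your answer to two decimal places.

15.41 h

Solar longitude: λ_s = 360° × (117 − 80)/365.25 = 36.468°.
sin δ = sin 23.44° × sin 36.468° = 0.23644, so δ = +13.676°.
cos H₀ = −tan φ · tan δ = −tan(+60.6°) × tan(+13.676°) = -0.4319, so H₀ = 2.0173 rad = 115.59°.
Daylight = 2H₀/(2π) × 24.00 h = (2.0173/π) × 24.00 = 15.41 h.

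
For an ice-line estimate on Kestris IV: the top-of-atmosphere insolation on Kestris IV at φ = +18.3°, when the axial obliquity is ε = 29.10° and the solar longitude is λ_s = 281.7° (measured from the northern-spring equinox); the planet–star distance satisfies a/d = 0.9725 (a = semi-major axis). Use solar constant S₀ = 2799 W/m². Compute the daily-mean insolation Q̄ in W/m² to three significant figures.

Solar declination: sin δ = sin ε · sin λ_s = sin 29.10° × sin 281.7° = -0.47623, so δ = -28.440°.
cos H₀ = −tan(+18.3°) tan(-28.440°) = 0.1791, H₀ = 1.3907 rad.
Bracket: H₀ sin φ sin δ + cos φ cos δ sin H₀ = 1.3907×0.31399×-0.47623 + 0.94943×0.87932×0.98383 = -0.207953 + 0.821353 = 0.613400.
Inverse-square distance factor (a/d)² = 0.9725² = 0.945756.
Q̄ = (S₀/π) × 0.945756 × [bracket] = (2799/π) × 0.945756 × 0.613400 = 516.9 W/m².

Q̄ ≈ 517 W/m²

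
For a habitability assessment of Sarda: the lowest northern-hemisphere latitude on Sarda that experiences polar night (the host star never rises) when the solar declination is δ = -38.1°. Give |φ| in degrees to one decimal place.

Polar night requires cos H₀ = −tan φ tan δ ≥ 1, i.e. tan φ tan δ ≤ −1.
The boundary is |tan φ| · |tan δ| = 1, so |φ| = 90° − |δ| = 90° − 38.1° = 51.9° in the northern hemisphere.

|φ| = 51.9°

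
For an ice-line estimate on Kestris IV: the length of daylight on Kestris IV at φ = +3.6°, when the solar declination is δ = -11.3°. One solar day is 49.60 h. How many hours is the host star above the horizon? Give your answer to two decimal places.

cos H₀ = −tan φ · tan δ = −tan(+3.6°) × tan(-11.300°) = 0.0126, so H₀ = 1.5582 rad = 89.28°.
Daylight = 2H₀/(2π) × 49.60 h = (1.5582/π) × 49.60 = 24.60 h.

24.60 h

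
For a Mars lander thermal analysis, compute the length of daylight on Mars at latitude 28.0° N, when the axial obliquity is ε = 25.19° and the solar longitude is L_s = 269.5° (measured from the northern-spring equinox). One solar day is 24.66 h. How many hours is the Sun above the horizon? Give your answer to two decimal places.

Solar declination: sin δ = sin ε · sin L_s = sin 25.19° × sin 269.5° = -0.42561, so δ = -25.189°.
cos h₀ = −tan ϕ · tan δ = −tan(+28.0°) × tan(-25.189°) = 0.2501, so h₀ = 1.3180 rad = 75.52°.
Daylight = 2h₀/(2π) × 24.66 h = (1.3180/π) × 24.66 = 10.35 h.

10.35 h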